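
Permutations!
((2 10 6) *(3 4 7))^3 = ((2 10 6)(3 4 7))^3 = (10)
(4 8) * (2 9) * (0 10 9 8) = [10, 1, 8, 3, 0, 5, 6, 7, 4, 2, 9] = (0 10 9 2 8 4)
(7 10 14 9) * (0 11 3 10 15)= (0 11 3 10 14 9 7 15)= [11, 1, 2, 10, 4, 5, 6, 15, 8, 7, 14, 3, 12, 13, 9, 0]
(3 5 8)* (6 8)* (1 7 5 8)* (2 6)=(1 7 5 2 6)(3 8)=[0, 7, 6, 8, 4, 2, 1, 5, 3]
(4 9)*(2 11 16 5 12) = (2 11 16 5 12)(4 9) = [0, 1, 11, 3, 9, 12, 6, 7, 8, 4, 10, 16, 2, 13, 14, 15, 5]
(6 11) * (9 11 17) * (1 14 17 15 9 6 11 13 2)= [0, 14, 1, 3, 4, 5, 15, 7, 8, 13, 10, 11, 12, 2, 17, 9, 16, 6]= (1 14 17 6 15 9 13 2)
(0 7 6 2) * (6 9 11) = (0 7 9 11 6 2) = [7, 1, 0, 3, 4, 5, 2, 9, 8, 11, 10, 6]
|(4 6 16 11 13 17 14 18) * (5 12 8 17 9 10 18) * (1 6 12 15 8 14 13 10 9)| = 14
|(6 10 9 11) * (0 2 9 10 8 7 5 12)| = |(0 2 9 11 6 8 7 5 12)| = 9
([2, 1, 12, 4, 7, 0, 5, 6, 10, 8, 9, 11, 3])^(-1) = [5, 1, 0, 12, 3, 6, 7, 4, 9, 10, 8, 11, 2]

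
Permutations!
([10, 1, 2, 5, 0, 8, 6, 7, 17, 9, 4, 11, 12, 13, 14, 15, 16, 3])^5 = (0 4 10)(3 5 8 17)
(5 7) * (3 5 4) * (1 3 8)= (1 3 5 7 4 8)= [0, 3, 2, 5, 8, 7, 6, 4, 1]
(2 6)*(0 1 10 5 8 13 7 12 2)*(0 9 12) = [1, 10, 6, 3, 4, 8, 9, 0, 13, 12, 5, 11, 2, 7] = (0 1 10 5 8 13 7)(2 6 9 12)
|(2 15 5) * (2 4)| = 4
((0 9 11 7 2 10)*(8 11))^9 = (0 8 7 10 9 11 2)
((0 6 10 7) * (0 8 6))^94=(6 7)(8 10)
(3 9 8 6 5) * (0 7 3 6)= (0 7 3 9 8)(5 6)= [7, 1, 2, 9, 4, 6, 5, 3, 0, 8]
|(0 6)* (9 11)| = |(0 6)(9 11)| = 2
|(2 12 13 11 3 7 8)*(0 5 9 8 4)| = |(0 5 9 8 2 12 13 11 3 7 4)| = 11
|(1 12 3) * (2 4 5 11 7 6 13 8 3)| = 11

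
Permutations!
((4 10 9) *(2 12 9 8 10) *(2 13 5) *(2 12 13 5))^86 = (13)(4 12)(5 9)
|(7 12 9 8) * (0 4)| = 4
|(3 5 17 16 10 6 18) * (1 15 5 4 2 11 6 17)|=|(1 15 5)(2 11 6 18 3 4)(10 17 16)|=6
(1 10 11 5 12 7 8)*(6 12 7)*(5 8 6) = (1 10 11 8)(5 7 6 12) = [0, 10, 2, 3, 4, 7, 12, 6, 1, 9, 11, 8, 5]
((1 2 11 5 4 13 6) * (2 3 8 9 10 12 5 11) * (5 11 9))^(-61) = (1 8 4 6 3 5 13)(9 11 12 10)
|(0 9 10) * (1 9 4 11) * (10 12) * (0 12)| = |(0 4 11 1 9)(10 12)| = 10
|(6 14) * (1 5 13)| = 6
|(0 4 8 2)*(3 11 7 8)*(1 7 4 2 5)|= 12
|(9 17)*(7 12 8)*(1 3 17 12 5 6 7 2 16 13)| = |(1 3 17 9 12 8 2 16 13)(5 6 7)| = 9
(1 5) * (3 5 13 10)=(1 13 10 3 5)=[0, 13, 2, 5, 4, 1, 6, 7, 8, 9, 3, 11, 12, 10]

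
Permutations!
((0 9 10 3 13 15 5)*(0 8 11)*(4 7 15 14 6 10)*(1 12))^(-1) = (0 11 8 5 15 7 4 9)(1 12)(3 10 6 14 13)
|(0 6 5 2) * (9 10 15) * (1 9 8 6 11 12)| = 11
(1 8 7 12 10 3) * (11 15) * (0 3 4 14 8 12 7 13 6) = (0 3 1 12 10 4 14 8 13 6)(11 15) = [3, 12, 2, 1, 14, 5, 0, 7, 13, 9, 4, 15, 10, 6, 8, 11]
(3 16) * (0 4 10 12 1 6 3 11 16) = [4, 6, 2, 0, 10, 5, 3, 7, 8, 9, 12, 16, 1, 13, 14, 15, 11] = (0 4 10 12 1 6 3)(11 16)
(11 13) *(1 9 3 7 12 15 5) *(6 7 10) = (1 9 3 10 6 7 12 15 5)(11 13) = [0, 9, 2, 10, 4, 1, 7, 12, 8, 3, 6, 13, 15, 11, 14, 5]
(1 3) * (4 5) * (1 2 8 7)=(1 3 2 8 7)(4 5)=[0, 3, 8, 2, 5, 4, 6, 1, 7]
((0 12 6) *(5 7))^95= ((0 12 6)(5 7))^95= (0 6 12)(5 7)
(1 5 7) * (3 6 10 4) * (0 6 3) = [6, 5, 2, 3, 0, 7, 10, 1, 8, 9, 4] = (0 6 10 4)(1 5 7)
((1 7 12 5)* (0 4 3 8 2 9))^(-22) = ((0 4 3 8 2 9)(1 7 12 5))^(-22) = (0 3 2)(1 12)(4 8 9)(5 7)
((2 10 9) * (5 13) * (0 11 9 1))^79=((0 11 9 2 10 1)(5 13))^79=(0 11 9 2 10 1)(5 13)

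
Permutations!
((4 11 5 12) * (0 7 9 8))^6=((0 7 9 8)(4 11 5 12))^6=(0 9)(4 5)(7 8)(11 12)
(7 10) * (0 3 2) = (0 3 2)(7 10) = [3, 1, 0, 2, 4, 5, 6, 10, 8, 9, 7]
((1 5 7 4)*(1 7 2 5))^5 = (2 5)(4 7)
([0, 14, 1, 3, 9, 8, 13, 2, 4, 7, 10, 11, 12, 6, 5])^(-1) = [0, 2, 7, 3, 8, 14, 13, 9, 5, 4, 10, 11, 12, 6, 1]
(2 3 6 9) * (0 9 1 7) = (0 9 2 3 6 1 7) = [9, 7, 3, 6, 4, 5, 1, 0, 8, 2]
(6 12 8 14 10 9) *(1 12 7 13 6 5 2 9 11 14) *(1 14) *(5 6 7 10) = (1 12 8 14 5 2 9 6 10 11)(7 13) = [0, 12, 9, 3, 4, 2, 10, 13, 14, 6, 11, 1, 8, 7, 5]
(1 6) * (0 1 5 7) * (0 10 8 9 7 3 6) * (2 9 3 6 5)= (0 1)(2 9 7 10 8 3 5 6)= [1, 0, 9, 5, 4, 6, 2, 10, 3, 7, 8]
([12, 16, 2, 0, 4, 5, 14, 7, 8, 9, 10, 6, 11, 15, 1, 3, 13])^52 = (0 11 14 16 15)(1 13 3 12 6)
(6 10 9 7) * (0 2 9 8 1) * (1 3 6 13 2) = (0 1)(2 9 7 13)(3 6 10 8) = [1, 0, 9, 6, 4, 5, 10, 13, 3, 7, 8, 11, 12, 2]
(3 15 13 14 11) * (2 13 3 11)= (2 13 14)(3 15)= [0, 1, 13, 15, 4, 5, 6, 7, 8, 9, 10, 11, 12, 14, 2, 3]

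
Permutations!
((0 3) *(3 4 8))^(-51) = (0 4 8 3)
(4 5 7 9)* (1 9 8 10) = (1 9 4 5 7 8 10) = [0, 9, 2, 3, 5, 7, 6, 8, 10, 4, 1]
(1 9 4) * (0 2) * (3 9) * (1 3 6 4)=(0 2)(1 6 4 3 9)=[2, 6, 0, 9, 3, 5, 4, 7, 8, 1]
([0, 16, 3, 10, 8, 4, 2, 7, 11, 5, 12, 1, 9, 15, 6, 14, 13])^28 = [0, 8, 14, 6, 9, 12, 15, 7, 5, 10, 2, 4, 3, 1, 13, 16, 11]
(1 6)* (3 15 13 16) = [0, 6, 2, 15, 4, 5, 1, 7, 8, 9, 10, 11, 12, 16, 14, 13, 3] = (1 6)(3 15 13 16)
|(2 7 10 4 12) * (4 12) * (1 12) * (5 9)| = |(1 12 2 7 10)(5 9)| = 10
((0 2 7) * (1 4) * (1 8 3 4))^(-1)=(0 7 2)(3 8 4)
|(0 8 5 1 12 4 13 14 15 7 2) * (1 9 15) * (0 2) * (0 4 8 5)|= 11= |(0 5 9 15 7 4 13 14 1 12 8)|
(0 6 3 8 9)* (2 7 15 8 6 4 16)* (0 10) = [4, 1, 7, 6, 16, 5, 3, 15, 9, 10, 0, 11, 12, 13, 14, 8, 2] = (0 4 16 2 7 15 8 9 10)(3 6)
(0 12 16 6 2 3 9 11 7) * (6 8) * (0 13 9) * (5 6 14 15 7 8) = (0 12 16 5 6 2 3)(7 13 9 11 8 14 15) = [12, 1, 3, 0, 4, 6, 2, 13, 14, 11, 10, 8, 16, 9, 15, 7, 5]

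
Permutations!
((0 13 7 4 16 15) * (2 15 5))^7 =(0 15 2 5 16 4 7 13) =((0 13 7 4 16 5 2 15))^7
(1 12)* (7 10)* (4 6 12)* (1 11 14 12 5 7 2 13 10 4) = (2 13 10)(4 6 5 7)(11 14 12) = [0, 1, 13, 3, 6, 7, 5, 4, 8, 9, 2, 14, 11, 10, 12]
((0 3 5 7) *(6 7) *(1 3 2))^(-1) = (0 7 6 5 3 1 2)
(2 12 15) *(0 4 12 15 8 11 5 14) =[4, 1, 15, 3, 12, 14, 6, 7, 11, 9, 10, 5, 8, 13, 0, 2] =(0 4 12 8 11 5 14)(2 15)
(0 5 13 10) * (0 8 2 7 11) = [5, 1, 7, 3, 4, 13, 6, 11, 2, 9, 8, 0, 12, 10] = (0 5 13 10 8 2 7 11)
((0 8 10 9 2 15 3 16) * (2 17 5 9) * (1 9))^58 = ((0 8 10 2 15 3 16)(1 9 17 5))^58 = (0 10 15 16 8 2 3)(1 17)(5 9)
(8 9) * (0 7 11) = (0 7 11)(8 9) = [7, 1, 2, 3, 4, 5, 6, 11, 9, 8, 10, 0]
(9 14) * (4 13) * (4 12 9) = (4 13 12 9 14) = [0, 1, 2, 3, 13, 5, 6, 7, 8, 14, 10, 11, 9, 12, 4]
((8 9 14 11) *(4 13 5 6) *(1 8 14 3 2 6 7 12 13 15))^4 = ((1 8 9 3 2 6 4 15)(5 7 12 13)(11 14))^4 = (1 2)(3 15)(4 9)(6 8)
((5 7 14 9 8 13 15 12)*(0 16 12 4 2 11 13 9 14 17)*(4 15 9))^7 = ((0 16 12 5 7 17)(2 11 13 9 8 4))^7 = (0 16 12 5 7 17)(2 11 13 9 8 4)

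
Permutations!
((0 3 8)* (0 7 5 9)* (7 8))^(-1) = ((0 3 7 5 9))^(-1) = (0 9 5 7 3)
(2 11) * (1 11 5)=(1 11 2 5)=[0, 11, 5, 3, 4, 1, 6, 7, 8, 9, 10, 2]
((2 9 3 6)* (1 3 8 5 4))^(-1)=((1 3 6 2 9 8 5 4))^(-1)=(1 4 5 8 9 2 6 3)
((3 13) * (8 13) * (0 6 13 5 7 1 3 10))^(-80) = (13)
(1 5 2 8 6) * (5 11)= (1 11 5 2 8 6)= [0, 11, 8, 3, 4, 2, 1, 7, 6, 9, 10, 5]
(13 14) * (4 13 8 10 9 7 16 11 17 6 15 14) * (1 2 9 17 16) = [0, 2, 9, 3, 13, 5, 15, 1, 10, 7, 17, 16, 12, 4, 8, 14, 11, 6] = (1 2 9 7)(4 13)(6 15 14 8 10 17)(11 16)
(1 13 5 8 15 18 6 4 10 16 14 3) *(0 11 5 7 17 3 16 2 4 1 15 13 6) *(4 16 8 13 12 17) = (0 11 5 13 7 4 10 2 16 14 8 12 17 3 15 18)(1 6) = [11, 6, 16, 15, 10, 13, 1, 4, 12, 9, 2, 5, 17, 7, 8, 18, 14, 3, 0]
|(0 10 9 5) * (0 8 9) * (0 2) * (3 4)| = |(0 10 2)(3 4)(5 8 9)| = 6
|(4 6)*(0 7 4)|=4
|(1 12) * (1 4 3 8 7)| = 6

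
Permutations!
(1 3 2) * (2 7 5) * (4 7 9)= (1 3 9 4 7 5 2)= [0, 3, 1, 9, 7, 2, 6, 5, 8, 4]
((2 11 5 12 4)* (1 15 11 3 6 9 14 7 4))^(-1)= (1 12 5 11 15)(2 4 7 14 9 6 3)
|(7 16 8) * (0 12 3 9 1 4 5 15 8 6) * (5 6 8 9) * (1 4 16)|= |(0 12 3 5 15 9 4 6)(1 16 8 7)|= 8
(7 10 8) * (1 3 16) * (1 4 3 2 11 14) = (1 2 11 14)(3 16 4)(7 10 8) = [0, 2, 11, 16, 3, 5, 6, 10, 7, 9, 8, 14, 12, 13, 1, 15, 4]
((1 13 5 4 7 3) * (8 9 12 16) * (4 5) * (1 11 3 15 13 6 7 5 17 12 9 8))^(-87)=(1 15 5 16 7 4 12 6 13 17)(3 11)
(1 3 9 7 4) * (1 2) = (1 3 9 7 4 2) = [0, 3, 1, 9, 2, 5, 6, 4, 8, 7]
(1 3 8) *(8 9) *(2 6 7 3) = [0, 2, 6, 9, 4, 5, 7, 3, 1, 8] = (1 2 6 7 3 9 8)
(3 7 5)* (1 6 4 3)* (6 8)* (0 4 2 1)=[4, 8, 1, 7, 3, 0, 2, 5, 6]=(0 4 3 7 5)(1 8 6 2)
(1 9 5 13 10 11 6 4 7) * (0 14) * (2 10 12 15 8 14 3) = (0 3 2 10 11 6 4 7 1 9 5 13 12 15 8 14) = [3, 9, 10, 2, 7, 13, 4, 1, 14, 5, 11, 6, 15, 12, 0, 8]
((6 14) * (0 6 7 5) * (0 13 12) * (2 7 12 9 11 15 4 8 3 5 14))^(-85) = (0 12 14 7 2 6)(3 9 4 5 11 8 13 15)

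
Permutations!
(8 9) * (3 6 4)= (3 6 4)(8 9)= [0, 1, 2, 6, 3, 5, 4, 7, 9, 8]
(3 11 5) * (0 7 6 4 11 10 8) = (0 7 6 4 11 5 3 10 8) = [7, 1, 2, 10, 11, 3, 4, 6, 0, 9, 8, 5]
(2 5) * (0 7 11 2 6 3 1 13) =(0 7 11 2 5 6 3 1 13) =[7, 13, 5, 1, 4, 6, 3, 11, 8, 9, 10, 2, 12, 0]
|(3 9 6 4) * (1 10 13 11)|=|(1 10 13 11)(3 9 6 4)|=4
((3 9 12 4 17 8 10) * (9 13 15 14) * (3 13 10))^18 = (3 17 12 14 13)(4 9 15 10 8)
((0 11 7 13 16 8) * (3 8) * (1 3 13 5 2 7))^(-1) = (0 8 3 1 11)(2 5 7)(13 16)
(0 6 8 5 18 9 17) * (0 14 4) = (0 6 8 5 18 9 17 14 4) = [6, 1, 2, 3, 0, 18, 8, 7, 5, 17, 10, 11, 12, 13, 4, 15, 16, 14, 9]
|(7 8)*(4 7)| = 3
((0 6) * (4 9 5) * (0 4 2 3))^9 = ((0 6 4 9 5 2 3))^9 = (0 4 5 3 6 9 2)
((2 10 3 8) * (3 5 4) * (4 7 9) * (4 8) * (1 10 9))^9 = (1 10 5 7)(3 4)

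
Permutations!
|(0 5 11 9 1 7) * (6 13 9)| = 8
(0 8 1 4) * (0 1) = (0 8)(1 4) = [8, 4, 2, 3, 1, 5, 6, 7, 0]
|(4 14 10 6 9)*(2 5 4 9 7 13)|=8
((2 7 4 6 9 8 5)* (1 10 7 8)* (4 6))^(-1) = (1 9 6 7 10)(2 5 8) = ((1 10 7 6 9)(2 8 5))^(-1)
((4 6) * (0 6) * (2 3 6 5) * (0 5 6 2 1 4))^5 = (0 6)(1 5 4)(2 3)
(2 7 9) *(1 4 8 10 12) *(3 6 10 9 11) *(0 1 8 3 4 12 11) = (0 1 12 8 9 2 7)(3 6 10 11 4) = [1, 12, 7, 6, 3, 5, 10, 0, 9, 2, 11, 4, 8]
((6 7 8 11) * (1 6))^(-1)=((1 6 7 8 11))^(-1)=(1 11 8 7 6)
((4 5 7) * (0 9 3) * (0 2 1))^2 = (0 3 1 9 2)(4 7 5)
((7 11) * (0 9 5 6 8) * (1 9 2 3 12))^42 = (0 5 12)(1 2 6)(3 8 9)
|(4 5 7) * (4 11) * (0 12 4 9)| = 7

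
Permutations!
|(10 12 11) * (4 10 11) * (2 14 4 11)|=6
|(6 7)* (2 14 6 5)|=5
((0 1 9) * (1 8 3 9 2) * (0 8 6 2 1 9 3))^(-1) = (0 8 9 2 6)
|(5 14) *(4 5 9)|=|(4 5 14 9)|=4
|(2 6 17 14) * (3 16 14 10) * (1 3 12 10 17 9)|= 14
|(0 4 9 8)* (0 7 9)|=6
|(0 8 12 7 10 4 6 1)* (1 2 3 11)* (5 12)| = 12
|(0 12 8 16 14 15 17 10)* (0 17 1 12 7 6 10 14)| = |(0 7 6 10 17 14 15 1 12 8 16)| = 11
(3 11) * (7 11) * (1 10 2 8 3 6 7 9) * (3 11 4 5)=(1 10 2 8 11 6 7 4 5 3 9)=[0, 10, 8, 9, 5, 3, 7, 4, 11, 1, 2, 6]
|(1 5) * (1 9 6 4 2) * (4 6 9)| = 4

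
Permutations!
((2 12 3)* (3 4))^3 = (2 3 4 12)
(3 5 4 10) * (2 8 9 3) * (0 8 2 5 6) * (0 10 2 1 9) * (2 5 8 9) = (0 9 3 6 10 8)(1 2)(4 5) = [9, 2, 1, 6, 5, 4, 10, 7, 0, 3, 8]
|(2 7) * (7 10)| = |(2 10 7)| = 3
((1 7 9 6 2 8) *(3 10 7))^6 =(1 2 9 10)(3 8 6 7)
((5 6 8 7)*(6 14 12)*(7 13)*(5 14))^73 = (6 8 13 7 14 12)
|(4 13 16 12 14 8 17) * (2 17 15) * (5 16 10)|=11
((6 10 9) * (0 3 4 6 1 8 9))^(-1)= (0 10 6 4 3)(1 9 8)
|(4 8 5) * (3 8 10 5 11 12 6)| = 15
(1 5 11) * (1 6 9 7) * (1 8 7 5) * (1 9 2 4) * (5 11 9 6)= (1 6 2 4)(5 9 11)(7 8)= [0, 6, 4, 3, 1, 9, 2, 8, 7, 11, 10, 5]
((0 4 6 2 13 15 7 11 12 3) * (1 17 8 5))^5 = ((0 4 6 2 13 15 7 11 12 3)(1 17 8 5))^5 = (0 15)(1 17 8 5)(2 12)(3 13)(4 7)(6 11)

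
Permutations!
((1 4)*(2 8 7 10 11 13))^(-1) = ((1 4)(2 8 7 10 11 13))^(-1) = (1 4)(2 13 11 10 7 8)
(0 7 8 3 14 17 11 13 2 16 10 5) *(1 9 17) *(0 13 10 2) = [7, 9, 16, 14, 4, 13, 6, 8, 3, 17, 5, 10, 12, 0, 1, 15, 2, 11] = (0 7 8 3 14 1 9 17 11 10 5 13)(2 16)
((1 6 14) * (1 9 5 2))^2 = ((1 6 14 9 5 2))^2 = (1 14 5)(2 6 9)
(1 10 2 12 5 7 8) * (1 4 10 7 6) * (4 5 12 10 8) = (12)(1 7 4 8 5 6)(2 10) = [0, 7, 10, 3, 8, 6, 1, 4, 5, 9, 2, 11, 12]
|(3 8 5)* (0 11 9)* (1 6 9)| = |(0 11 1 6 9)(3 8 5)| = 15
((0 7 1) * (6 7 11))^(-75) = (11)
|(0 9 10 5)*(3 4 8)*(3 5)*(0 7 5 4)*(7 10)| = |(0 9 7 5 10 3)(4 8)| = 6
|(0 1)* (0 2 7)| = 4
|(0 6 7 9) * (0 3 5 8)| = |(0 6 7 9 3 5 8)| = 7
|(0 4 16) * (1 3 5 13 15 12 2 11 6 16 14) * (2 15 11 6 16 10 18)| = 36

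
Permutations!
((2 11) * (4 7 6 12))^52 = (12)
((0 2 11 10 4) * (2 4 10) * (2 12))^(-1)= (0 4)(2 12 11)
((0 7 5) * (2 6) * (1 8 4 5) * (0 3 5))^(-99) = ((0 7 1 8 4)(2 6)(3 5))^(-99) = (0 7 1 8 4)(2 6)(3 5)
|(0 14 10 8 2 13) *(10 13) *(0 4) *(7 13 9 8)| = |(0 14 9 8 2 10 7 13 4)| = 9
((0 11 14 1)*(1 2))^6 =(0 11 14 2 1)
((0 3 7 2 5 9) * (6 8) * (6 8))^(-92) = ((0 3 7 2 5 9))^(-92) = (0 5 7)(2 3 9)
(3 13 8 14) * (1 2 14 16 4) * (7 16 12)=(1 2 14 3 13 8 12 7 16 4)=[0, 2, 14, 13, 1, 5, 6, 16, 12, 9, 10, 11, 7, 8, 3, 15, 4]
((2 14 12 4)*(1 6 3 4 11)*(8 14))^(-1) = (1 11 12 14 8 2 4 3 6)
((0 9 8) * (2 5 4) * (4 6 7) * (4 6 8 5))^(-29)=(0 8 5 9)(2 4)(6 7)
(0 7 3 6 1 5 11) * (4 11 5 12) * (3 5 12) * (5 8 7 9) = [9, 3, 2, 6, 11, 12, 1, 8, 7, 5, 10, 0, 4] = (0 9 5 12 4 11)(1 3 6)(7 8)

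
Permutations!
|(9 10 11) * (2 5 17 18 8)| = |(2 5 17 18 8)(9 10 11)| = 15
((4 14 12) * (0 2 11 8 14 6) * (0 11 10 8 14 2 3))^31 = (0 3)(2 10 8)(4 6 11 14 12)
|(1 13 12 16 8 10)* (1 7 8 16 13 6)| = 6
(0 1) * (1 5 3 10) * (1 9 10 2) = [5, 0, 1, 2, 4, 3, 6, 7, 8, 10, 9] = (0 5 3 2 1)(9 10)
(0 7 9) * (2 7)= (0 2 7 9)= [2, 1, 7, 3, 4, 5, 6, 9, 8, 0]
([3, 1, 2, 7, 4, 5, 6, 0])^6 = (7)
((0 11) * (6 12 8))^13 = ((0 11)(6 12 8))^13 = (0 11)(6 12 8)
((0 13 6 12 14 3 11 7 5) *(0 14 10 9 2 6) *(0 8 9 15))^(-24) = (0 9 12)(2 10 13)(3 11 7 5 14)(6 15 8)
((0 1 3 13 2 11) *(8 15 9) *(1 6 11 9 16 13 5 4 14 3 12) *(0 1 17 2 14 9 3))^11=((0 6 11 1 12 17 2 3 5 4 9 8 15 16 13 14))^11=(0 8 2 6 15 3 11 16 5 1 13 4 12 14 9 17)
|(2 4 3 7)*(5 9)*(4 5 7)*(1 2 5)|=6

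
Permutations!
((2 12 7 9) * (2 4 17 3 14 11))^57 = ((2 12 7 9 4 17 3 14 11))^57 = (2 9 3)(4 14 12)(7 17 11)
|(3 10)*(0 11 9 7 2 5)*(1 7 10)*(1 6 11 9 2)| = |(0 9 10 3 6 11 2 5)(1 7)| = 8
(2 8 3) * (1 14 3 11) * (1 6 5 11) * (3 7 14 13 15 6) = (1 13 15 6 5 11 3 2 8)(7 14) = [0, 13, 8, 2, 4, 11, 5, 14, 1, 9, 10, 3, 12, 15, 7, 6]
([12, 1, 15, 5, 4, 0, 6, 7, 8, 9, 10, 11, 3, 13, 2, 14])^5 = (0 12 3 5)(2 14 15)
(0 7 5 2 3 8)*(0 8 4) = (8)(0 7 5 2 3 4) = [7, 1, 3, 4, 0, 2, 6, 5, 8]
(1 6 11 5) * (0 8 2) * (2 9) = (0 8 9 2)(1 6 11 5) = [8, 6, 0, 3, 4, 1, 11, 7, 9, 2, 10, 5]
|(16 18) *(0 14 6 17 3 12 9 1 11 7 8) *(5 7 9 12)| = 24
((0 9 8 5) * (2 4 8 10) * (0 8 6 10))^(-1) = ((0 9)(2 4 6 10)(5 8))^(-1) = (0 9)(2 10 6 4)(5 8)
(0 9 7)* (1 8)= (0 9 7)(1 8)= [9, 8, 2, 3, 4, 5, 6, 0, 1, 7]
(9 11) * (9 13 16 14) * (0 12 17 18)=[12, 1, 2, 3, 4, 5, 6, 7, 8, 11, 10, 13, 17, 16, 9, 15, 14, 18, 0]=(0 12 17 18)(9 11 13 16 14)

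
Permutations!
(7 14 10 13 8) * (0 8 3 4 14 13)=[8, 1, 2, 4, 14, 5, 6, 13, 7, 9, 0, 11, 12, 3, 10]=(0 8 7 13 3 4 14 10)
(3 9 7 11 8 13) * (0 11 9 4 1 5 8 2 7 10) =[11, 5, 7, 4, 1, 8, 6, 9, 13, 10, 0, 2, 12, 3] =(0 11 2 7 9 10)(1 5 8 13 3 4)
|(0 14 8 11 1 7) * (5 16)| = |(0 14 8 11 1 7)(5 16)| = 6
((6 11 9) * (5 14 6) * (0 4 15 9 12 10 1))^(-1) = (0 1 10 12 11 6 14 5 9 15 4)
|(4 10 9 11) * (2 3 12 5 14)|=|(2 3 12 5 14)(4 10 9 11)|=20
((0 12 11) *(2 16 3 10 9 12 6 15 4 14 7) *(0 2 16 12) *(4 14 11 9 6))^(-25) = (0 9 12 2 11 4)(3 15 16 6 7 10 14)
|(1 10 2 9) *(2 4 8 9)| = 5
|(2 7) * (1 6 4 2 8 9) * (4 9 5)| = |(1 6 9)(2 7 8 5 4)| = 15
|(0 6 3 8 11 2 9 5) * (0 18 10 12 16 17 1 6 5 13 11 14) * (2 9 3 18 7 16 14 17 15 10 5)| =|(0 2 3 8 17 1 6 18 5 7 16 15 10 12 14)(9 13 11)| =15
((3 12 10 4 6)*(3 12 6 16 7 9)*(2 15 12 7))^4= ((2 15 12 10 4 16)(3 6 7 9))^4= (2 4 12)(10 15 16)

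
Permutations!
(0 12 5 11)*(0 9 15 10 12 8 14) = (0 8 14)(5 11 9 15 10 12) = [8, 1, 2, 3, 4, 11, 6, 7, 14, 15, 12, 9, 5, 13, 0, 10]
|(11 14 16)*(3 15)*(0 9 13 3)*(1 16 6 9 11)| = |(0 11 14 6 9 13 3 15)(1 16)| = 8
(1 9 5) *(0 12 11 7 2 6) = (0 12 11 7 2 6)(1 9 5) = [12, 9, 6, 3, 4, 1, 0, 2, 8, 5, 10, 7, 11]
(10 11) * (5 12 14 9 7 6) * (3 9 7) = (3 9)(5 12 14 7 6)(10 11) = [0, 1, 2, 9, 4, 12, 5, 6, 8, 3, 11, 10, 14, 13, 7]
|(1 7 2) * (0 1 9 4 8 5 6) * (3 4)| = |(0 1 7 2 9 3 4 8 5 6)| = 10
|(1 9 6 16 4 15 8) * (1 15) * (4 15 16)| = |(1 9 6 4)(8 16 15)| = 12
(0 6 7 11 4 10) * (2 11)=[6, 1, 11, 3, 10, 5, 7, 2, 8, 9, 0, 4]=(0 6 7 2 11 4 10)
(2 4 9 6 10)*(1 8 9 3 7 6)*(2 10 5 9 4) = (10)(1 8 4 3 7 6 5 9) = [0, 8, 2, 7, 3, 9, 5, 6, 4, 1, 10]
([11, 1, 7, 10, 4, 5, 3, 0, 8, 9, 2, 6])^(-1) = [7, 1, 10, 6, 4, 5, 11, 2, 8, 9, 3, 0]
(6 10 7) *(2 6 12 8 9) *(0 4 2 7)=(0 4 2 6 10)(7 12 8 9)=[4, 1, 6, 3, 2, 5, 10, 12, 9, 7, 0, 11, 8]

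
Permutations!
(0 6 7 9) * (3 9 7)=[6, 1, 2, 9, 4, 5, 3, 7, 8, 0]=(0 6 3 9)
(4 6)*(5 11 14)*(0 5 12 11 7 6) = (0 5 7 6 4)(11 14 12) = [5, 1, 2, 3, 0, 7, 4, 6, 8, 9, 10, 14, 11, 13, 12]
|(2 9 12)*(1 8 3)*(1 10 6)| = |(1 8 3 10 6)(2 9 12)| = 15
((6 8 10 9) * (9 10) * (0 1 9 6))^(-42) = (10)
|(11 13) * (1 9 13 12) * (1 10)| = 6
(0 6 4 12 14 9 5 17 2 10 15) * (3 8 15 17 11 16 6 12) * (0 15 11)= (0 12 14 9 5)(2 10 17)(3 8 11 16 6 4)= [12, 1, 10, 8, 3, 0, 4, 7, 11, 5, 17, 16, 14, 13, 9, 15, 6, 2]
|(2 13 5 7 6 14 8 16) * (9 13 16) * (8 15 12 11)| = 10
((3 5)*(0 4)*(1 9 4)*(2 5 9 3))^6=(0 1 3 9 4)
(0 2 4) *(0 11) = (0 2 4 11) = [2, 1, 4, 3, 11, 5, 6, 7, 8, 9, 10, 0]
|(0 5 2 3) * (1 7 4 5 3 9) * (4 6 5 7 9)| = 10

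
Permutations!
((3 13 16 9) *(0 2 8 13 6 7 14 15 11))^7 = ((0 2 8 13 16 9 3 6 7 14 15 11))^7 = (0 6 8 14 16 11 3 2 7 13 15 9)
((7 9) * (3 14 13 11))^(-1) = ((3 14 13 11)(7 9))^(-1) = (3 11 13 14)(7 9)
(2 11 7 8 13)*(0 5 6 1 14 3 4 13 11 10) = (0 5 6 1 14 3 4 13 2 10)(7 8 11) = [5, 14, 10, 4, 13, 6, 1, 8, 11, 9, 0, 7, 12, 2, 3]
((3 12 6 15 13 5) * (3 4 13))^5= ((3 12 6 15)(4 13 5))^5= (3 12 6 15)(4 5 13)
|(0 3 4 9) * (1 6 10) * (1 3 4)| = |(0 4 9)(1 6 10 3)| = 12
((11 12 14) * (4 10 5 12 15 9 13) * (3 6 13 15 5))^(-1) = ((3 6 13 4 10)(5 12 14 11)(9 15))^(-1) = (3 10 4 13 6)(5 11 14 12)(9 15)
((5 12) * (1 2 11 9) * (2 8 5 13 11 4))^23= ((1 8 5 12 13 11 9)(2 4))^23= (1 5 13 9 8 12 11)(2 4)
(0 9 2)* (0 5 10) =(0 9 2 5 10) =[9, 1, 5, 3, 4, 10, 6, 7, 8, 2, 0]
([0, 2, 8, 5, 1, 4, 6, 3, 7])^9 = [0, 8, 7, 4, 2, 1, 6, 5, 3]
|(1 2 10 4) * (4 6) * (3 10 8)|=|(1 2 8 3 10 6 4)|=7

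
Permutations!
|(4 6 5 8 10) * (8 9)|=6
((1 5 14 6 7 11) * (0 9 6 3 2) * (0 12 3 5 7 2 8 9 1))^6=((0 1 7 11)(2 12 3 8 9 6)(5 14))^6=(14)(0 7)(1 11)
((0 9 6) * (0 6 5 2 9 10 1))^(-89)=(0 10 1)(2 9 5)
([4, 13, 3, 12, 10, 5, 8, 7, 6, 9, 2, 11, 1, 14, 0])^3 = (0 2 1)(3 13 4)(6 8)(10 12 14)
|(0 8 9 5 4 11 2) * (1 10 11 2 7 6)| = 30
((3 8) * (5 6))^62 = (8)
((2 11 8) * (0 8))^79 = ((0 8 2 11))^79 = (0 11 2 8)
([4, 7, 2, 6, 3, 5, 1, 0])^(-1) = [7, 6, 2, 4, 0, 5, 3, 1]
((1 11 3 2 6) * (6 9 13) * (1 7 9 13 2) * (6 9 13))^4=((1 11 3)(2 6 7 13 9))^4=(1 11 3)(2 9 13 7 6)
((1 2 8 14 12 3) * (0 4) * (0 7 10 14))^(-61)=(0 8 2 1 3 12 14 10 7 4)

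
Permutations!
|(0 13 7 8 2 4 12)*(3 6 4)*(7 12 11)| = 21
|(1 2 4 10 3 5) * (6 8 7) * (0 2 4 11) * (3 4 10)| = |(0 2 11)(1 10 4 3 5)(6 8 7)| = 15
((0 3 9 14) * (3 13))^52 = (0 3 14 13 9)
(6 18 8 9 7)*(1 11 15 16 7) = (1 11 15 16 7 6 18 8 9) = [0, 11, 2, 3, 4, 5, 18, 6, 9, 1, 10, 15, 12, 13, 14, 16, 7, 17, 8]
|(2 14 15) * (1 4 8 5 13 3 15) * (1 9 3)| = |(1 4 8 5 13)(2 14 9 3 15)| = 5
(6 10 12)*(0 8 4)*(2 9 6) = (0 8 4)(2 9 6 10 12) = [8, 1, 9, 3, 0, 5, 10, 7, 4, 6, 12, 11, 2]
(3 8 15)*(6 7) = [0, 1, 2, 8, 4, 5, 7, 6, 15, 9, 10, 11, 12, 13, 14, 3] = (3 8 15)(6 7)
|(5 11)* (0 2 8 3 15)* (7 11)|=|(0 2 8 3 15)(5 7 11)|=15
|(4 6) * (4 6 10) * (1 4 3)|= 4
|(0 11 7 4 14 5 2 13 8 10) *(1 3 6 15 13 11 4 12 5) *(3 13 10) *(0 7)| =15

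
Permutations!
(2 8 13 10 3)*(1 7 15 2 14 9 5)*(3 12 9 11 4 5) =(1 7 15 2 8 13 10 12 9 3 14 11 4 5) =[0, 7, 8, 14, 5, 1, 6, 15, 13, 3, 12, 4, 9, 10, 11, 2]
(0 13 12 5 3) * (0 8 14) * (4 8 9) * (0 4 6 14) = (0 13 12 5 3 9 6 14 4 8) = [13, 1, 2, 9, 8, 3, 14, 7, 0, 6, 10, 11, 5, 12, 4]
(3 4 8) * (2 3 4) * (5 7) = [0, 1, 3, 2, 8, 7, 6, 5, 4] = (2 3)(4 8)(5 7)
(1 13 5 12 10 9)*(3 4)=(1 13 5 12 10 9)(3 4)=[0, 13, 2, 4, 3, 12, 6, 7, 8, 1, 9, 11, 10, 5]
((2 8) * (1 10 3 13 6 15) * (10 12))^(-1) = (1 15 6 13 3 10 12)(2 8)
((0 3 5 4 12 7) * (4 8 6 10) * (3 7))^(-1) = ((0 7)(3 5 8 6 10 4 12))^(-1) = (0 7)(3 12 4 10 6 8 5)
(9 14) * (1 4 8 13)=(1 4 8 13)(9 14)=[0, 4, 2, 3, 8, 5, 6, 7, 13, 14, 10, 11, 12, 1, 9]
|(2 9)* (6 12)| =2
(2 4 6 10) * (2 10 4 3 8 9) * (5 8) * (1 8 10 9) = (1 8)(2 3 5 10 9)(4 6) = [0, 8, 3, 5, 6, 10, 4, 7, 1, 2, 9]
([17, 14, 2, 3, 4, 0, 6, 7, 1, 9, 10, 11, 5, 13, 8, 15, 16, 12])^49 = [17, 14, 2, 3, 4, 0, 6, 7, 1, 9, 10, 11, 5, 13, 8, 15, 16, 12]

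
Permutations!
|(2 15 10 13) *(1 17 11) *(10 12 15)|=|(1 17 11)(2 10 13)(12 15)|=6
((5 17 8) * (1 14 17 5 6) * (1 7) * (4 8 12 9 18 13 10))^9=((1 14 17 12 9 18 13 10 4 8 6 7))^9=(1 8 13 12)(4 18 17 7)(6 10 9 14)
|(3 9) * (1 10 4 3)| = |(1 10 4 3 9)| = 5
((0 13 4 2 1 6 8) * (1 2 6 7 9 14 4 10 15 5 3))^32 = (0 1 8 3 6 5 4 15 14 10 9 13 7)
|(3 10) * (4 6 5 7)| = |(3 10)(4 6 5 7)| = 4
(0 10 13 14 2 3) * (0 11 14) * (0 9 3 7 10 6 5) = (0 6 5)(2 7 10 13 9 3 11 14) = [6, 1, 7, 11, 4, 0, 5, 10, 8, 3, 13, 14, 12, 9, 2]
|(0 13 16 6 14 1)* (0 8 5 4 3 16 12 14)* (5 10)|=|(0 13 12 14 1 8 10 5 4 3 16 6)|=12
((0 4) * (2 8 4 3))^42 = (0 2 4 3 8)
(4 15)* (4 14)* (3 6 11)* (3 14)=[0, 1, 2, 6, 15, 5, 11, 7, 8, 9, 10, 14, 12, 13, 4, 3]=(3 6 11 14 4 15)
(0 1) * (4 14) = (0 1)(4 14) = [1, 0, 2, 3, 14, 5, 6, 7, 8, 9, 10, 11, 12, 13, 4]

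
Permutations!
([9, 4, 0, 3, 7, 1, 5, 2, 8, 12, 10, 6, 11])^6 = [1, 12, 5, 3, 11, 9, 0, 6, 8, 4, 10, 2, 7]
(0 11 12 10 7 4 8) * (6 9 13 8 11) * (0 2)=(0 6 9 13 8 2)(4 11 12 10 7)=[6, 1, 0, 3, 11, 5, 9, 4, 2, 13, 7, 12, 10, 8]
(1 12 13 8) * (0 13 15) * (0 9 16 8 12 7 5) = [13, 7, 2, 3, 4, 0, 6, 5, 1, 16, 10, 11, 15, 12, 14, 9, 8] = (0 13 12 15 9 16 8 1 7 5)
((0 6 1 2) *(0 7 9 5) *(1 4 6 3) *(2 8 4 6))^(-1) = (0 5 9 7 2 4 8 1 3)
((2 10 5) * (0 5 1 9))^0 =((0 5 2 10 1 9))^0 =(10)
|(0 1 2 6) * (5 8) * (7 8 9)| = 4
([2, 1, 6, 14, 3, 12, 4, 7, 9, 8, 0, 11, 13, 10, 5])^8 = (0 13 5 3 6)(2 10 12 14 4)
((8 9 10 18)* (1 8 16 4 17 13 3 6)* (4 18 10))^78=(18)(1 3 17 9)(4 8 6 13)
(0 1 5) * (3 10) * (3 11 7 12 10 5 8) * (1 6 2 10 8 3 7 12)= (0 6 2 10 11 12 8 7 1 3 5)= [6, 3, 10, 5, 4, 0, 2, 1, 7, 9, 11, 12, 8]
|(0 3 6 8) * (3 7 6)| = 4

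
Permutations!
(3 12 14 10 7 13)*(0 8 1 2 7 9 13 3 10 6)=(0 8 1 2 7 3 12 14 6)(9 13 10)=[8, 2, 7, 12, 4, 5, 0, 3, 1, 13, 9, 11, 14, 10, 6]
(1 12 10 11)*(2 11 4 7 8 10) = (1 12 2 11)(4 7 8 10) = [0, 12, 11, 3, 7, 5, 6, 8, 10, 9, 4, 1, 2]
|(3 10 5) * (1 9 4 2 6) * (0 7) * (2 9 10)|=6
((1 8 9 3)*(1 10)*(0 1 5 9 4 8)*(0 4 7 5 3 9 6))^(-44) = ((0 1 4 8 7 5 6)(3 10))^(-44) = (10)(0 5 8 1 6 7 4)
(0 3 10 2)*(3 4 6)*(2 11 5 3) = (0 4 6 2)(3 10 11 5) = [4, 1, 0, 10, 6, 3, 2, 7, 8, 9, 11, 5]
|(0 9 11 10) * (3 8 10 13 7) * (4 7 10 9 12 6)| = 11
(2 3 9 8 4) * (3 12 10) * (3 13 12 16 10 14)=(2 16 10 13 12 14 3 9 8 4)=[0, 1, 16, 9, 2, 5, 6, 7, 4, 8, 13, 11, 14, 12, 3, 15, 10]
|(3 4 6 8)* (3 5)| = |(3 4 6 8 5)| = 5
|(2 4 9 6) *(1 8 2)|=|(1 8 2 4 9 6)|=6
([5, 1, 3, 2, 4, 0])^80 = [0, 1, 2, 3, 4, 5]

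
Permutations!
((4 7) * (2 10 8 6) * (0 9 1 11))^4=(11)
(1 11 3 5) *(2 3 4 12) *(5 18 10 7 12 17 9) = (1 11 4 17 9 5)(2 3 18 10 7 12) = [0, 11, 3, 18, 17, 1, 6, 12, 8, 5, 7, 4, 2, 13, 14, 15, 16, 9, 10]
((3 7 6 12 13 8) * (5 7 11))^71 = ((3 11 5 7 6 12 13 8))^71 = (3 8 13 12 6 7 5 11)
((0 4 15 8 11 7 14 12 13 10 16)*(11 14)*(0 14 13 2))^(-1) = (0 2 12 14 16 10 13 8 15 4)(7 11)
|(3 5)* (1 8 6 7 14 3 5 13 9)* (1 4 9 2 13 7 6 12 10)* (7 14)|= 4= |(1 8 12 10)(2 13)(3 14)(4 9)|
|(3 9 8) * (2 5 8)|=|(2 5 8 3 9)|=5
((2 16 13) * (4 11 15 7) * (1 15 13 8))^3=((1 15 7 4 11 13 2 16 8))^3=(1 4 2)(7 13 8)(11 16 15)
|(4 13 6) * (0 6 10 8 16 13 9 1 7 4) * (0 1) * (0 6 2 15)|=|(0 2 15)(1 7 4 9 6)(8 16 13 10)|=60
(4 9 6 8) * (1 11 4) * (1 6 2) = [0, 11, 1, 3, 9, 5, 8, 7, 6, 2, 10, 4] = (1 11 4 9 2)(6 8)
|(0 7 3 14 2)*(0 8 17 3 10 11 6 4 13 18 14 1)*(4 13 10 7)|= 13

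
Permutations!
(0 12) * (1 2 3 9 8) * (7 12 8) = (0 8 1 2 3 9 7 12) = [8, 2, 3, 9, 4, 5, 6, 12, 1, 7, 10, 11, 0]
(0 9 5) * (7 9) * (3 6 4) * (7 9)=(0 9 5)(3 6 4)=[9, 1, 2, 6, 3, 0, 4, 7, 8, 5]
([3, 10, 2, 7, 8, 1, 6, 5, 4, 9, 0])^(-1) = (0 10 1 5 7 3)(4 8)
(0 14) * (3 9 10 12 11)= (0 14)(3 9 10 12 11)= [14, 1, 2, 9, 4, 5, 6, 7, 8, 10, 12, 3, 11, 13, 0]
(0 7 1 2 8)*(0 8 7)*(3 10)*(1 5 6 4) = (1 2 7 5 6 4)(3 10) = [0, 2, 7, 10, 1, 6, 4, 5, 8, 9, 3]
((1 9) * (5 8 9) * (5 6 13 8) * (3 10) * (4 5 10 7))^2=((1 6 13 8 9)(3 7 4 5 10))^2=(1 13 9 6 8)(3 4 10 7 5)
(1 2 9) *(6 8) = (1 2 9)(6 8) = [0, 2, 9, 3, 4, 5, 8, 7, 6, 1]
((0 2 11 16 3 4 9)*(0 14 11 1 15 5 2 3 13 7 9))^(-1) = (0 4 3)(1 2 5 15)(7 13 16 11 14 9)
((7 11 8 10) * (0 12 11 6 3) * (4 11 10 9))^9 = ((0 12 10 7 6 3)(4 11 8 9))^9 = (0 7)(3 10)(4 11 8 9)(6 12)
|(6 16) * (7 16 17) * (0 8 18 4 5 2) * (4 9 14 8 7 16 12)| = |(0 7 12 4 5 2)(6 17 16)(8 18 9 14)| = 12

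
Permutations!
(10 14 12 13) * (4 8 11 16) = (4 8 11 16)(10 14 12 13) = [0, 1, 2, 3, 8, 5, 6, 7, 11, 9, 14, 16, 13, 10, 12, 15, 4]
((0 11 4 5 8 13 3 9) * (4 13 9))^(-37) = ((0 11 13 3 4 5 8 9))^(-37) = (0 3 8 11 4 9 13 5)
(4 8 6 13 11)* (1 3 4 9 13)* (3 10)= (1 10 3 4 8 6)(9 13 11)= [0, 10, 2, 4, 8, 5, 1, 7, 6, 13, 3, 9, 12, 11]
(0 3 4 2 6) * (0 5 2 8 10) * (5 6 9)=(0 3 4 8 10)(2 9 5)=[3, 1, 9, 4, 8, 2, 6, 7, 10, 5, 0]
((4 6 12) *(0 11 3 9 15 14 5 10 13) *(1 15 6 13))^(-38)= (0 3 6 4)(1 14 10 15 5)(9 12 13 11)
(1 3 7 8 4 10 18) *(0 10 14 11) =[10, 3, 2, 7, 14, 5, 6, 8, 4, 9, 18, 0, 12, 13, 11, 15, 16, 17, 1] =(0 10 18 1 3 7 8 4 14 11)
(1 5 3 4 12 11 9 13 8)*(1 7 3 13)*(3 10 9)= (1 5 13 8 7 10 9)(3 4 12 11)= [0, 5, 2, 4, 12, 13, 6, 10, 7, 1, 9, 3, 11, 8]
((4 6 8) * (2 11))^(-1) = (2 11)(4 8 6) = ((2 11)(4 6 8))^(-1)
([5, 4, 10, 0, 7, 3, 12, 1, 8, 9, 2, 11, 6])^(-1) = [3, 7, 10, 5, 1, 0, 12, 4, 8, 9, 2, 11, 6]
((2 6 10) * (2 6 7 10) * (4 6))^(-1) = (2 6 4 10 7)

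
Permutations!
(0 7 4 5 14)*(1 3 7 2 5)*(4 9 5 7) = (0 2 7 9 5 14)(1 3 4) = [2, 3, 7, 4, 1, 14, 6, 9, 8, 5, 10, 11, 12, 13, 0]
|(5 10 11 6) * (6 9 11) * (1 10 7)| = |(1 10 6 5 7)(9 11)| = 10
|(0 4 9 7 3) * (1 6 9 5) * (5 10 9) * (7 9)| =15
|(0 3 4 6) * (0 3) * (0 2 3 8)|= 6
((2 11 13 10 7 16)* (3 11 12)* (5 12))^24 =((2 5 12 3 11 13 10 7 16))^24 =(2 10 3)(5 7 11)(12 16 13)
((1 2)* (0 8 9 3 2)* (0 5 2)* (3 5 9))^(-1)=((0 8 3)(1 9 5 2))^(-1)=(0 3 8)(1 2 5 9)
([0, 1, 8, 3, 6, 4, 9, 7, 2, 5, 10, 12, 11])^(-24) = (12)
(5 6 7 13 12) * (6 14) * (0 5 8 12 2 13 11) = (0 5 14 6 7 11)(2 13)(8 12) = [5, 1, 13, 3, 4, 14, 7, 11, 12, 9, 10, 0, 8, 2, 6]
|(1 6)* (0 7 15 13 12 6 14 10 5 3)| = 11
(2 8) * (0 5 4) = (0 5 4)(2 8) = [5, 1, 8, 3, 0, 4, 6, 7, 2]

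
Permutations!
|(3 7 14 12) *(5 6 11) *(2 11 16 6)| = 12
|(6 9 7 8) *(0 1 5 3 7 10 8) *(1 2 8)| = |(0 2 8 6 9 10 1 5 3 7)| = 10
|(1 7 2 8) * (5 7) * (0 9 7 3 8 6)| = |(0 9 7 2 6)(1 5 3 8)| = 20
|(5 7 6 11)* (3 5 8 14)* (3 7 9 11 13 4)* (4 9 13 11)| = 5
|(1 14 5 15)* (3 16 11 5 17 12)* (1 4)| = 10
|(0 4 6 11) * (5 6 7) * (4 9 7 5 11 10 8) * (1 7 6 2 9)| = |(0 1 7 11)(2 9 6 10 8 4 5)| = 28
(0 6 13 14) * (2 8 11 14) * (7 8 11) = [6, 1, 11, 3, 4, 5, 13, 8, 7, 9, 10, 14, 12, 2, 0] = (0 6 13 2 11 14)(7 8)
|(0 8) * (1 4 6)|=6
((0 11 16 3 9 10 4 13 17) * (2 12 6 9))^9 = ((0 11 16 3 2 12 6 9 10 4 13 17))^9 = (0 4 6 3)(2 11 13 9)(10 12 16 17)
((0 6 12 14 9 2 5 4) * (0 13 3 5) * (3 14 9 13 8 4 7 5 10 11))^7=((0 6 12 9 2)(3 10 11)(4 8)(5 7)(13 14))^7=(0 12 2 6 9)(3 10 11)(4 8)(5 7)(13 14)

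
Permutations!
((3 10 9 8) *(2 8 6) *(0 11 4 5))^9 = ((0 11 4 5)(2 8 3 10 9 6))^9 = (0 11 4 5)(2 10)(3 6)(8 9)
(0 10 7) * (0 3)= (0 10 7 3)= [10, 1, 2, 0, 4, 5, 6, 3, 8, 9, 7]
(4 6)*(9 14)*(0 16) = (0 16)(4 6)(9 14) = [16, 1, 2, 3, 6, 5, 4, 7, 8, 14, 10, 11, 12, 13, 9, 15, 0]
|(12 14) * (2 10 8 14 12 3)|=5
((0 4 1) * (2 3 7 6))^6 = (2 7)(3 6)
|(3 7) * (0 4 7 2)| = 5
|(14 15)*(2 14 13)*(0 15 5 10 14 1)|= 15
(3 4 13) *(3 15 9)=[0, 1, 2, 4, 13, 5, 6, 7, 8, 3, 10, 11, 12, 15, 14, 9]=(3 4 13 15 9)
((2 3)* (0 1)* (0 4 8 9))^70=(9)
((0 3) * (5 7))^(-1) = (0 3)(5 7) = ((0 3)(5 7))^(-1)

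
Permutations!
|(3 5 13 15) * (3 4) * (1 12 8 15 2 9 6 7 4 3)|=12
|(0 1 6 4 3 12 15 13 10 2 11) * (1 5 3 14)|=|(0 5 3 12 15 13 10 2 11)(1 6 4 14)|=36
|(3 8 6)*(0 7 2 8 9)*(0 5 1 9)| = |(0 7 2 8 6 3)(1 9 5)| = 6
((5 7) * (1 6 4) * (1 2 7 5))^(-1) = (1 7 2 4 6)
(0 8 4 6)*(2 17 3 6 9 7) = [8, 1, 17, 6, 9, 5, 0, 2, 4, 7, 10, 11, 12, 13, 14, 15, 16, 3] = (0 8 4 9 7 2 17 3 6)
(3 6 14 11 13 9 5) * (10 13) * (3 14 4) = (3 6 4)(5 14 11 10 13 9) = [0, 1, 2, 6, 3, 14, 4, 7, 8, 5, 13, 10, 12, 9, 11]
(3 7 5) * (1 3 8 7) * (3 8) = [0, 8, 2, 1, 4, 3, 6, 5, 7] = (1 8 7 5 3)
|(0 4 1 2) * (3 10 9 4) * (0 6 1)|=15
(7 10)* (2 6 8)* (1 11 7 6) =[0, 11, 1, 3, 4, 5, 8, 10, 2, 9, 6, 7] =(1 11 7 10 6 8 2)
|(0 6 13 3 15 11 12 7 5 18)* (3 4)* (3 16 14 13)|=36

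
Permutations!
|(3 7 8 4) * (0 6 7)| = 6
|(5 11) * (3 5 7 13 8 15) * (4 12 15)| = 9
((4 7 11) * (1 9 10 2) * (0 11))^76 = (11)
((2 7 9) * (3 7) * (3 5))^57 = (2 3 9 5 7)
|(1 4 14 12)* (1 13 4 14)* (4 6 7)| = |(1 14 12 13 6 7 4)| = 7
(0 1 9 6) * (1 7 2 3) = (0 7 2 3 1 9 6) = [7, 9, 3, 1, 4, 5, 0, 2, 8, 6]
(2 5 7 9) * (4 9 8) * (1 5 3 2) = (1 5 7 8 4 9)(2 3) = [0, 5, 3, 2, 9, 7, 6, 8, 4, 1]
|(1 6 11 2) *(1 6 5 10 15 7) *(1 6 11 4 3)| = 8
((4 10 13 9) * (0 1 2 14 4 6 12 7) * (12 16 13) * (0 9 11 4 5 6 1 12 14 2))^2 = ((0 12 7 9 1)(4 10 14 5 6 16 13 11))^2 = (0 7 1 12 9)(4 14 6 13)(5 16 11 10)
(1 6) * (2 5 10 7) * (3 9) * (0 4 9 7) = (0 4 9 3 7 2 5 10)(1 6) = [4, 6, 5, 7, 9, 10, 1, 2, 8, 3, 0]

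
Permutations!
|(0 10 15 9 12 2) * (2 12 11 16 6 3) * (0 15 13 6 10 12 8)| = 9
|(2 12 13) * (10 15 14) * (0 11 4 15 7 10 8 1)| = 42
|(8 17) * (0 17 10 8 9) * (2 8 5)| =|(0 17 9)(2 8 10 5)| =12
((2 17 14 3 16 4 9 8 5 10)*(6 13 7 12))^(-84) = (2 9 14 5 16)(3 10 4 17 8)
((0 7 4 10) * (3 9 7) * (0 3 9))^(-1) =((0 9 7 4 10 3))^(-1) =(0 3 10 4 7 9)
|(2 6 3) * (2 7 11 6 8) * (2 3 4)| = |(2 8 3 7 11 6 4)| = 7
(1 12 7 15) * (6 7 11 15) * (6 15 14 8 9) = (1 12 11 14 8 9 6 7 15) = [0, 12, 2, 3, 4, 5, 7, 15, 9, 6, 10, 14, 11, 13, 8, 1]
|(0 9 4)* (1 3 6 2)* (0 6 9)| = |(1 3 9 4 6 2)| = 6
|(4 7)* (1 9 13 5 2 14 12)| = |(1 9 13 5 2 14 12)(4 7)| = 14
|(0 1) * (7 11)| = 2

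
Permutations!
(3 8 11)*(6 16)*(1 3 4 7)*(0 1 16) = (0 1 3 8 11 4 7 16 6) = [1, 3, 2, 8, 7, 5, 0, 16, 11, 9, 10, 4, 12, 13, 14, 15, 6]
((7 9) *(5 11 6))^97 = (5 11 6)(7 9)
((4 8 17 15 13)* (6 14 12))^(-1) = (4 13 15 17 8)(6 12 14) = ((4 8 17 15 13)(6 14 12))^(-1)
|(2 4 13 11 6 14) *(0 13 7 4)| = 6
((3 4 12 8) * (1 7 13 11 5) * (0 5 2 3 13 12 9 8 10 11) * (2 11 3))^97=((0 5 1 7 12 10 3 4 9 8 13))^97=(0 8 4 10 7 5 13 9 3 12 1)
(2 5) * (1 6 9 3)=(1 6 9 3)(2 5)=[0, 6, 5, 1, 4, 2, 9, 7, 8, 3]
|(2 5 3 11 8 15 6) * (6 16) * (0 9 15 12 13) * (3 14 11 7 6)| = |(0 9 15 16 3 7 6 2 5 14 11 8 12 13)| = 14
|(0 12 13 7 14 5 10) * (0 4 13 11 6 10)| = 10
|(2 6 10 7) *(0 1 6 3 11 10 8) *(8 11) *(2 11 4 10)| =|(0 1 6 4 10 7 11 2 3 8)| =10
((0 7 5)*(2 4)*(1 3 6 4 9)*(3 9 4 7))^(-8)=(9)(0 6 5 3 7)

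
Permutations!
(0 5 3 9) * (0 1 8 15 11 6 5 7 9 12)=(0 7 9 1 8 15 11 6 5 3 12)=[7, 8, 2, 12, 4, 3, 5, 9, 15, 1, 10, 6, 0, 13, 14, 11]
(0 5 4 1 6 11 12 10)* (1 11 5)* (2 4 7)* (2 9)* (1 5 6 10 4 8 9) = (0 5 7 1 10)(2 8 9)(4 11 12) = [5, 10, 8, 3, 11, 7, 6, 1, 9, 2, 0, 12, 4]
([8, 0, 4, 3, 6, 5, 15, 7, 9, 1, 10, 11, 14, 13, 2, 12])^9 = (0 8 9 1)(2 15)(4 12)(6 14)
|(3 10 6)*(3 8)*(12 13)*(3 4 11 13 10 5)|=|(3 5)(4 11 13 12 10 6 8)|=14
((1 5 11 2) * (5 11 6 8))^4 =((1 11 2)(5 6 8))^4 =(1 11 2)(5 6 8)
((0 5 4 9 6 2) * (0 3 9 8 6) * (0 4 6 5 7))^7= (9)(0 7)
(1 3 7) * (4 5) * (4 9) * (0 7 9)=[7, 3, 2, 9, 5, 0, 6, 1, 8, 4]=(0 7 1 3 9 4 5)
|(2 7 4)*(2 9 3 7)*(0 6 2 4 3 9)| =|(9)(0 6 2 4)(3 7)| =4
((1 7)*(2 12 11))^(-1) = (1 7)(2 11 12) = ((1 7)(2 12 11))^(-1)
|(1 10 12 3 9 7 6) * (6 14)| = |(1 10 12 3 9 7 14 6)| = 8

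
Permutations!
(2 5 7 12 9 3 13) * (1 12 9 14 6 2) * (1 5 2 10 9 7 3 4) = (1 12 14 6 10 9 4)(3 13 5) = [0, 12, 2, 13, 1, 3, 10, 7, 8, 4, 9, 11, 14, 5, 6]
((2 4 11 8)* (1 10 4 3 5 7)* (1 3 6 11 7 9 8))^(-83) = (1 5 11 3 6 7 2 4 8 10 9)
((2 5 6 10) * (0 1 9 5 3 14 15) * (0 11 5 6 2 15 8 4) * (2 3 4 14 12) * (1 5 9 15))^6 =(15)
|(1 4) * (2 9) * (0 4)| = 6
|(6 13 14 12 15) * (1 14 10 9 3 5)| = 10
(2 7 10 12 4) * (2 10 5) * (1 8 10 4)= (1 8 10 12)(2 7 5)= [0, 8, 7, 3, 4, 2, 6, 5, 10, 9, 12, 11, 1]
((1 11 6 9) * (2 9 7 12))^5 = (1 2 7 11 9 12 6)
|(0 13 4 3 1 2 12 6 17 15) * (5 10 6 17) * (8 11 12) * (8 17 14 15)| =|(0 13 4 3 1 2 17 8 11 12 14 15)(5 10 6)| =12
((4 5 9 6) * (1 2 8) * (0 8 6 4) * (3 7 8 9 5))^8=(0 6 2 1 8 7 3 4 9)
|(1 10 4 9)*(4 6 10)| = 6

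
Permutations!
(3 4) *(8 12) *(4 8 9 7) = (3 8 12 9 7 4) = [0, 1, 2, 8, 3, 5, 6, 4, 12, 7, 10, 11, 9]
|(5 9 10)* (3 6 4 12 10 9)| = 6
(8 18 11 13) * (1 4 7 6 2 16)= [0, 4, 16, 3, 7, 5, 2, 6, 18, 9, 10, 13, 12, 8, 14, 15, 1, 17, 11]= (1 4 7 6 2 16)(8 18 11 13)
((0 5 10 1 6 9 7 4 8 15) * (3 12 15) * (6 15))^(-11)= (0 15 1 10 5)(3 9 8 6 4 12 7)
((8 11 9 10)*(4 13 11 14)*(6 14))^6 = (4 6 10 11)(8 9 13 14)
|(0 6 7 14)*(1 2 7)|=|(0 6 1 2 7 14)|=6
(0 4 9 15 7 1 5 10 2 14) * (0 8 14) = (0 4 9 15 7 1 5 10 2)(8 14) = [4, 5, 0, 3, 9, 10, 6, 1, 14, 15, 2, 11, 12, 13, 8, 7]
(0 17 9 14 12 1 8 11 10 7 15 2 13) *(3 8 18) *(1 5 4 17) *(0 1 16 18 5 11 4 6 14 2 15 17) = (0 16 18 3 8 4)(1 5 6 14 12 11 10 7 17 9 2 13) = [16, 5, 13, 8, 0, 6, 14, 17, 4, 2, 7, 10, 11, 1, 12, 15, 18, 9, 3]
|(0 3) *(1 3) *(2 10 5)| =|(0 1 3)(2 10 5)| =3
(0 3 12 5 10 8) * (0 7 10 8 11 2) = (0 3 12 5 8 7 10 11 2) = [3, 1, 0, 12, 4, 8, 6, 10, 7, 9, 11, 2, 5]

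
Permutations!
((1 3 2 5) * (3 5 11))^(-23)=((1 5)(2 11 3))^(-23)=(1 5)(2 11 3)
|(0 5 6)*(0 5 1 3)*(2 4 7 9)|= |(0 1 3)(2 4 7 9)(5 6)|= 12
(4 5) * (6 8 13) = (4 5)(6 8 13) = [0, 1, 2, 3, 5, 4, 8, 7, 13, 9, 10, 11, 12, 6]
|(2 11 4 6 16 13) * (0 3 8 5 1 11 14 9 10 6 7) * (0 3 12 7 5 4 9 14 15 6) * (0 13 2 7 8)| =|(0 12 8 4 5 1 11 9 10 13 7 3)(2 15 6 16)| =12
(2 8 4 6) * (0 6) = (0 6 2 8 4) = [6, 1, 8, 3, 0, 5, 2, 7, 4]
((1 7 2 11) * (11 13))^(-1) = (1 11 13 2 7)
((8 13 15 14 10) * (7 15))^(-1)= ((7 15 14 10 8 13))^(-1)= (7 13 8 10 14 15)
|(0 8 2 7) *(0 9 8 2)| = 5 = |(0 2 7 9 8)|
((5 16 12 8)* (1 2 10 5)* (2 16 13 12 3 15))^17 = ((1 16 3 15 2 10 5 13 12 8))^17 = (1 13 2 16 12 10 3 8 5 15)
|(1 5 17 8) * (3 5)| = 5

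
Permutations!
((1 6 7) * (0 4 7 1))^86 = (0 7 4)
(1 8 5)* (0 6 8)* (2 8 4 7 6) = (0 2 8 5 1)(4 7 6) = [2, 0, 8, 3, 7, 1, 4, 6, 5]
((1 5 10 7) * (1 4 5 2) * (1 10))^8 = ((1 2 10 7 4 5))^8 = (1 10 4)(2 7 5)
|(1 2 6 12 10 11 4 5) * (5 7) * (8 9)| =|(1 2 6 12 10 11 4 7 5)(8 9)| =18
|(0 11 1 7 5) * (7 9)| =6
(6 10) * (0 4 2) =(0 4 2)(6 10) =[4, 1, 0, 3, 2, 5, 10, 7, 8, 9, 6]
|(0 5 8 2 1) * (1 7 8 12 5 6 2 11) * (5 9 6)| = 10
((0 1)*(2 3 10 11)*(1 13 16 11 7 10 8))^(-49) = ((0 13 16 11 2 3 8 1)(7 10))^(-49) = (0 1 8 3 2 11 16 13)(7 10)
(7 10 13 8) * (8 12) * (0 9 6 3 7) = (0 9 6 3 7 10 13 12 8) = [9, 1, 2, 7, 4, 5, 3, 10, 0, 6, 13, 11, 8, 12]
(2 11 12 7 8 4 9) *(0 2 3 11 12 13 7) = [2, 1, 12, 11, 9, 5, 6, 8, 4, 3, 10, 13, 0, 7] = (0 2 12)(3 11 13 7 8 4 9)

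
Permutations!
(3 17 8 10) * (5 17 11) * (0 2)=(0 2)(3 11 5 17 8 10)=[2, 1, 0, 11, 4, 17, 6, 7, 10, 9, 3, 5, 12, 13, 14, 15, 16, 8]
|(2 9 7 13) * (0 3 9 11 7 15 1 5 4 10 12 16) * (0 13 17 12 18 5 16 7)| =36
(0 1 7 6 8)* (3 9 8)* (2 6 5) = (0 1 7 5 2 6 3 9 8) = [1, 7, 6, 9, 4, 2, 3, 5, 0, 8]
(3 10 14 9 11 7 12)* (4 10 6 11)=[0, 1, 2, 6, 10, 5, 11, 12, 8, 4, 14, 7, 3, 13, 9]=(3 6 11 7 12)(4 10 14 9)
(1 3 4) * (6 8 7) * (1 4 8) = (1 3 8 7 6) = [0, 3, 2, 8, 4, 5, 1, 6, 7]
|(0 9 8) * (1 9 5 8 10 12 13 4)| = |(0 5 8)(1 9 10 12 13 4)| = 6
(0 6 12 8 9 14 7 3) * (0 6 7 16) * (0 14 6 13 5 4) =(0 7 3 13 5 4)(6 12 8 9)(14 16) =[7, 1, 2, 13, 0, 4, 12, 3, 9, 6, 10, 11, 8, 5, 16, 15, 14]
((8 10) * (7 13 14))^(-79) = (7 14 13)(8 10)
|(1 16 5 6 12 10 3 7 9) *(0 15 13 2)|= |(0 15 13 2)(1 16 5 6 12 10 3 7 9)|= 36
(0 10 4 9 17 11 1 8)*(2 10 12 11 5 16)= [12, 8, 10, 3, 9, 16, 6, 7, 0, 17, 4, 1, 11, 13, 14, 15, 2, 5]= (0 12 11 1 8)(2 10 4 9 17 5 16)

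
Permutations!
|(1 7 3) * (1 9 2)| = 5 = |(1 7 3 9 2)|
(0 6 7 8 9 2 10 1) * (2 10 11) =(0 6 7 8 9 10 1)(2 11) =[6, 0, 11, 3, 4, 5, 7, 8, 9, 10, 1, 2]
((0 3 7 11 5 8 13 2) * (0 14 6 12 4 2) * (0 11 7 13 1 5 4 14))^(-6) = (14)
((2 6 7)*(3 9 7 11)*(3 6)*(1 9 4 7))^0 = ((1 9)(2 3 4 7)(6 11))^0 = (11)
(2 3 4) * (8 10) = (2 3 4)(8 10) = [0, 1, 3, 4, 2, 5, 6, 7, 10, 9, 8]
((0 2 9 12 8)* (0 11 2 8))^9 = ((0 8 11 2 9 12))^9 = (0 2)(8 9)(11 12)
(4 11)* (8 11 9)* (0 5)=(0 5)(4 9 8 11)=[5, 1, 2, 3, 9, 0, 6, 7, 11, 8, 10, 4]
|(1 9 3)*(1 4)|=4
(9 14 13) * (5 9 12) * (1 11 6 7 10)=(1 11 6 7 10)(5 9 14 13 12)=[0, 11, 2, 3, 4, 9, 7, 10, 8, 14, 1, 6, 5, 12, 13]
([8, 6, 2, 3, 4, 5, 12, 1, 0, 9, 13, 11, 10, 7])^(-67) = [8, 7, 2, 3, 4, 5, 1, 13, 0, 9, 12, 11, 6, 10]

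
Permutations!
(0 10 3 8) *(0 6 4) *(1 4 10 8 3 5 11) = (0 8 6 10 5 11 1 4) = [8, 4, 2, 3, 0, 11, 10, 7, 6, 9, 5, 1]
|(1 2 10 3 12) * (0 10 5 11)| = 8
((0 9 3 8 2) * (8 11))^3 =((0 9 3 11 8 2))^3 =(0 11)(2 3)(8 9)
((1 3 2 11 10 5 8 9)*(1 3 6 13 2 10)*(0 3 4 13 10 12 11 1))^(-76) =(1 9 6 4 10 13 5 2 8)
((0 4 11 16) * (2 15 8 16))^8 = (0 4 11 2 15 8 16)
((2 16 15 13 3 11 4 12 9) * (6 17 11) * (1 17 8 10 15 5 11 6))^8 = ((1 17 6 8 10 15 13 3)(2 16 5 11 4 12 9))^8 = (17)(2 16 5 11 4 12 9)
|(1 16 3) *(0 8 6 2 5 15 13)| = |(0 8 6 2 5 15 13)(1 16 3)| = 21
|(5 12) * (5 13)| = 3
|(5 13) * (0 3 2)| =6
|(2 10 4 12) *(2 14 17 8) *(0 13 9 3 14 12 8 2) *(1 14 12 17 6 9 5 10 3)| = |(0 13 5 10 4 8)(1 14 6 9)(2 3 12 17)| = 12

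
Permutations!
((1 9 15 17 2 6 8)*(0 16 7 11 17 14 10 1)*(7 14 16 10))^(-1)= (0 8 6 2 17 11 7 14 16 15 9 1 10)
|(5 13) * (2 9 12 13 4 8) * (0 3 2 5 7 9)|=12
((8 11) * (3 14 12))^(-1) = (3 12 14)(8 11)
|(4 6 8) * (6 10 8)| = 3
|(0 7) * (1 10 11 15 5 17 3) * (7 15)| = 9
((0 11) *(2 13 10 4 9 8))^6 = (13)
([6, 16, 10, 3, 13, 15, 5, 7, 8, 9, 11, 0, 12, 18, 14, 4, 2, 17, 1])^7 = [1, 5, 4, 3, 11, 2, 16, 7, 8, 9, 13, 18, 12, 0, 14, 10, 15, 17, 6]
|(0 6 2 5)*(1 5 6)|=|(0 1 5)(2 6)|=6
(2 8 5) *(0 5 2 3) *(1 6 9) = (0 5 3)(1 6 9)(2 8) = [5, 6, 8, 0, 4, 3, 9, 7, 2, 1]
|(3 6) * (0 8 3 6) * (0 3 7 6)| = |(0 8 7 6)| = 4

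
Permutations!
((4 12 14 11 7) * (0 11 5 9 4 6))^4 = ((0 11 7 6)(4 12 14 5 9))^4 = (4 9 5 14 12)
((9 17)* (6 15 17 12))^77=((6 15 17 9 12))^77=(6 17 12 15 9)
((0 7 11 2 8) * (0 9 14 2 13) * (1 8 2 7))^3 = (0 9 11 1 14 13 8 7)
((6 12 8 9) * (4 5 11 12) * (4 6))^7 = (4 5 11 12 8 9)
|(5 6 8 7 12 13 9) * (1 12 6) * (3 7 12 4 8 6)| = |(1 4 8 12 13 9 5)(3 7)| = 14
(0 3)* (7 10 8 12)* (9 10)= (0 3)(7 9 10 8 12)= [3, 1, 2, 0, 4, 5, 6, 9, 12, 10, 8, 11, 7]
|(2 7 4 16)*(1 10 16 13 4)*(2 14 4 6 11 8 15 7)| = 11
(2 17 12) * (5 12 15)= (2 17 15 5 12)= [0, 1, 17, 3, 4, 12, 6, 7, 8, 9, 10, 11, 2, 13, 14, 5, 16, 15]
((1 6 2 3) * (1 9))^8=((1 6 2 3 9))^8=(1 3 6 9 2)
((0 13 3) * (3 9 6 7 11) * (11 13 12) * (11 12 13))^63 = (13)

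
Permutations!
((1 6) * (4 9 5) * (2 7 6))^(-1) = (1 6 7 2)(4 5 9)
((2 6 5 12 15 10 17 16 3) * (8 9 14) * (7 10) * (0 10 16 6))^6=(0 15 10 7 17 16 6 3 5 2 12)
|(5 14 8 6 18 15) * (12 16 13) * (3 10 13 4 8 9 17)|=14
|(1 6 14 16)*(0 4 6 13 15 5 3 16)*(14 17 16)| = |(0 4 6 17 16 1 13 15 5 3 14)| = 11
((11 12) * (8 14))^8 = (14)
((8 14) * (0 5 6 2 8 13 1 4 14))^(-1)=(0 8 2 6 5)(1 13 14 4)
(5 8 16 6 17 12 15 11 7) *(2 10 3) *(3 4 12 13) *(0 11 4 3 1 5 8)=(0 11 7 8 16 6 17 13 1 5)(2 10 3)(4 12 15)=[11, 5, 10, 2, 12, 0, 17, 8, 16, 9, 3, 7, 15, 1, 14, 4, 6, 13]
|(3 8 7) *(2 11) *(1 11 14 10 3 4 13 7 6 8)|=|(1 11 2 14 10 3)(4 13 7)(6 8)|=6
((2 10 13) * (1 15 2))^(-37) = (1 10 15 13 2)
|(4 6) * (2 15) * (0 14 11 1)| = |(0 14 11 1)(2 15)(4 6)| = 4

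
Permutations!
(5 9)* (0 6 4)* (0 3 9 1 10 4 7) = (0 6 7)(1 10 4 3 9 5) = [6, 10, 2, 9, 3, 1, 7, 0, 8, 5, 4]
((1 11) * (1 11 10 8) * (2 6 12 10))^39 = (1 12)(2 10)(6 8)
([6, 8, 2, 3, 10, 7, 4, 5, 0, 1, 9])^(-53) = [10, 6, 2, 3, 1, 7, 9, 5, 4, 0, 8]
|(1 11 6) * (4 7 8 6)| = |(1 11 4 7 8 6)| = 6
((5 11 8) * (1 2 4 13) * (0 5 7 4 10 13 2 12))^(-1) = (0 12 1 13 10 2 4 7 8 11 5)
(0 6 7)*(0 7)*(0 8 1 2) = (0 6 8 1 2) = [6, 2, 0, 3, 4, 5, 8, 7, 1]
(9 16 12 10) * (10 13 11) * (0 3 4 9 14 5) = [3, 1, 2, 4, 9, 0, 6, 7, 8, 16, 14, 10, 13, 11, 5, 15, 12] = (0 3 4 9 16 12 13 11 10 14 5)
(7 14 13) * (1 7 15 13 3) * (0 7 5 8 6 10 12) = (0 7 14 3 1 5 8 6 10 12)(13 15) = [7, 5, 2, 1, 4, 8, 10, 14, 6, 9, 12, 11, 0, 15, 3, 13]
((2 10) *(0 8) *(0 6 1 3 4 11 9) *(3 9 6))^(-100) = (0 11)(1 3)(4 9)(6 8)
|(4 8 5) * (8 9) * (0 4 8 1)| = |(0 4 9 1)(5 8)| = 4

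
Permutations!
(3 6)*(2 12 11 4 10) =(2 12 11 4 10)(3 6) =[0, 1, 12, 6, 10, 5, 3, 7, 8, 9, 2, 4, 11]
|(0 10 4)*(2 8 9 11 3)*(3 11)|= |(11)(0 10 4)(2 8 9 3)|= 12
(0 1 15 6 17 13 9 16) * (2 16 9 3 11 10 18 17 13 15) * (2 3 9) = (0 1 3 11 10 18 17 15 6 13 9 2 16) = [1, 3, 16, 11, 4, 5, 13, 7, 8, 2, 18, 10, 12, 9, 14, 6, 0, 15, 17]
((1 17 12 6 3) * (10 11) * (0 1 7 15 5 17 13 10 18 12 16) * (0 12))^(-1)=((0 1 13 10 11 18)(3 7 15 5 17 16 12 6))^(-1)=(0 18 11 10 13 1)(3 6 12 16 17 5 15 7)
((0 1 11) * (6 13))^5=((0 1 11)(6 13))^5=(0 11 1)(6 13)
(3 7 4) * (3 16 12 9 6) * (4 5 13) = [0, 1, 2, 7, 16, 13, 3, 5, 8, 6, 10, 11, 9, 4, 14, 15, 12] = (3 7 5 13 4 16 12 9 6)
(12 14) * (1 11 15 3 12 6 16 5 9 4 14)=(1 11 15 3 12)(4 14 6 16 5 9)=[0, 11, 2, 12, 14, 9, 16, 7, 8, 4, 10, 15, 1, 13, 6, 3, 5]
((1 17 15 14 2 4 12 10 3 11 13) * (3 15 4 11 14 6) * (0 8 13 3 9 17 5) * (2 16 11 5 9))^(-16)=((0 8 13 1 9 17 4 12 10 15 6 2 5)(3 14 16 11))^(-16)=(0 6 12 9 8 2 10 17 13 5 15 4 1)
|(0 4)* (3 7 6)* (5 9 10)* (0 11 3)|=6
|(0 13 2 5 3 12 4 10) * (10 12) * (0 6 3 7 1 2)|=|(0 13)(1 2 5 7)(3 10 6)(4 12)|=12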